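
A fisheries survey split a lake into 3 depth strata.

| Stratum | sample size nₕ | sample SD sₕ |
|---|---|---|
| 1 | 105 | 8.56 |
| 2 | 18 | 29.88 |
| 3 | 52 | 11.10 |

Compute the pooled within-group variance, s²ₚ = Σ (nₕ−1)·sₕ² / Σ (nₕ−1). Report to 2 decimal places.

1: (105−1)·8.56² = 104·73.2736 = 7620.4544
2: (18−1)·29.88² = 17·892.8144 = 15177.8448
3: (52−1)·11.10² = 51·123.21 = 6283.71
Numerator = 29082.0092; denominator = Σ(nₕ−1) = 172.
s²ₚ = 29082.0092/172 = 169.0814... → 169.08.

169.08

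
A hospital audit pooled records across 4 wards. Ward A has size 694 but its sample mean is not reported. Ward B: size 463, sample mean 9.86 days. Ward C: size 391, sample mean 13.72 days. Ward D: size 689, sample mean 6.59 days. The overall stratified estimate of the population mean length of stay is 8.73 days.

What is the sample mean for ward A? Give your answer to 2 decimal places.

N = 694 + 463 + 391 + 689 = 2237.
Overall total = μ·N = 8.73·2237 = 19529.01.
Subtract the known strata: 463·9.86 + 391·13.72 + 689·6.59 = 14470.21.
Remaining total for ward A: 19529.01 − 14470.21 = 5058.8.
Divide by its size: 5058.8 / 694 = 7.2893... → 7.29.

7.29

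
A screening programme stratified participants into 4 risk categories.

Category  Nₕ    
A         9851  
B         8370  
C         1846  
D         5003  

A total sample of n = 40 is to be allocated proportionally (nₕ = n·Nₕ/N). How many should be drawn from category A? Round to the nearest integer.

16

N = 9851 + 8370 + 1846 + 5003 = 25070.
n_A = 40·9851/25070 = 15.718... → 16.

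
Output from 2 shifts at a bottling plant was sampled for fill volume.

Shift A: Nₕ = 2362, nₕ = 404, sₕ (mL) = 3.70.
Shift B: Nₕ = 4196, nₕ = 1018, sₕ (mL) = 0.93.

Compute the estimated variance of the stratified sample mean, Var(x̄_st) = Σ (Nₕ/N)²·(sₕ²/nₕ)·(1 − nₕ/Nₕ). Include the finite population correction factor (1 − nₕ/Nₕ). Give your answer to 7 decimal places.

0.0039074

N = 6558. Term for each stratum: Wₕ²sₕ²/nₕ·(1−nₕ/Nₕ).
Var(x̄_st) = 0.0036439452 + 0.0002634297 = 0.0039073749 → 0.0039074.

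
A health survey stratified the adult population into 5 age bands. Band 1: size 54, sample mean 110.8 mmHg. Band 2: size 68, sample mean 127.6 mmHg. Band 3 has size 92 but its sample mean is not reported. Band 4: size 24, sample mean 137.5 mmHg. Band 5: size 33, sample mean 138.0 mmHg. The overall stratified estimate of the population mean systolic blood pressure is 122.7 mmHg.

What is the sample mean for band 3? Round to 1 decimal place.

116.7

N = 54 + 68 + 92 + 24 + 33 = 271.
Overall total = μ·N = 122.7·271 = 33251.7.
Subtract the known strata: 54·110.8 + 68·127.6 + 24·137.5 + 33·138.0 = 22514.
Remaining total for band 3: 33251.7 − 22514 = 10737.7.
Divide by its size: 10737.7 / 92 = 116.714... → 116.7.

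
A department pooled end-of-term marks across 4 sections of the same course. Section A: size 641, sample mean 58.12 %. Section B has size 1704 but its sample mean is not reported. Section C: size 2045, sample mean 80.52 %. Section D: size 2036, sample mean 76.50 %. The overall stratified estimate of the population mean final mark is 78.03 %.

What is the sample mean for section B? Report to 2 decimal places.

N = 641 + 1704 + 2045 + 2036 = 6426.
Overall total = μ·N = 78.03·6426 = 501420.78.
Subtract the known strata: 641·58.12 + 2045·80.52 + 2036·76.50 = 357672.32.
Remaining total for section B: 501420.78 − 357672.32 = 143748.46.
Divide by its size: 143748.46 / 1704 = 84.3594... → 84.36.

84.36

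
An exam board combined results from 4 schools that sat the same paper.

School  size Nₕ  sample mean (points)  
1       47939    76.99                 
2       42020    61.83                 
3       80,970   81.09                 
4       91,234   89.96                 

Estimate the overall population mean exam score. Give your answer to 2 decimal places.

N = 262163; weights Wₕ = Nₕ/N = (0.1829, 0.1603, 0.3089, 0.3480).
x̄_st = Σ Wₕ·x̄ₕ = 0.1829·76.99 + 0.1603·61.83 + 0.3089·81.09 + 0.3480·89.96 ≈ 80.3400...
→ 80.34.

80.34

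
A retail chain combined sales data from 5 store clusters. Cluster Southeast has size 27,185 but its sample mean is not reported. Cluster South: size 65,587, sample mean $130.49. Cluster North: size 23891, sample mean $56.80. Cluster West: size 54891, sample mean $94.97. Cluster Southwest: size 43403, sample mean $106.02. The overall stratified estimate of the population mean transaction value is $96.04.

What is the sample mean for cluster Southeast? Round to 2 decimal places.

N = 27185 + 65587 + 23891 + 54891 + 43403 = 214957.
Overall total = μ·N = 96.04·214957 = 20644470.28.
Subtract the known strata: 65587·130.49 + 23891·56.80 + 54891·94.97 + 43403·106.02 = 19730040.76.
Remaining total for cluster Southeast: 20644470.28 − 19730040.76 = 914429.52.
Divide by its size: 914429.52 / 27185 = 33.6373... → 33.64.

33.64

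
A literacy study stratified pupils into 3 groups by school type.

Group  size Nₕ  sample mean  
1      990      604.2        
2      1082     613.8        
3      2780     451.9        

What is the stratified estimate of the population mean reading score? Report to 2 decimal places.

x̄_st = (Σ Nₕx̄ₕ) / (Σ Nₕ) = (990·604.2 + 1082·613.8 + 2780·451.9) / 4852
= 2518571.6 / 4852 = 519.0791... → 519.08.

519.08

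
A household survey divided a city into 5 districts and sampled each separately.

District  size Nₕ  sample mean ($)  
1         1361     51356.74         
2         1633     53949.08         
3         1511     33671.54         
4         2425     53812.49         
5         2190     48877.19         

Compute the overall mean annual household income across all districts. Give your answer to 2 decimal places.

N = 1361 + 1633 + 1511 + 2425 + 2190 = 9120.
The stratified mean weights each stratum mean by its population share Nₕ/N.
Σ Nₕx̄ₕ = 1361·51356.74 + 1633·53949.08 + 1511·33671.54 + 2425·53812.49 + 2190·48877.19 = 69896523.14 + 88098847.64 + 50877696.94 + 130495288.25 + 107041046.1 = 446409402.07.
Divide by N: 446409402.07 / 9120 = 48948.3993... → 48948.40.

48948.40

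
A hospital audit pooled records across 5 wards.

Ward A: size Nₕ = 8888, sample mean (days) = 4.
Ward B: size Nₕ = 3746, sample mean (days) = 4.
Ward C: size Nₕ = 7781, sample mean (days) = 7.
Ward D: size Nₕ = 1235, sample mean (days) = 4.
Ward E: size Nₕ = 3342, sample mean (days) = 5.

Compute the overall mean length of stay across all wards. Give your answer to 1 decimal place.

5.1

x̄_st = (Σ Nₕx̄ₕ) / (Σ Nₕ) = (8888·4 + 3746·4 + 7781·7 + 1235·4 + 3342·5) / 24992
= 126653 / 24992 = 5.068... → 5.1.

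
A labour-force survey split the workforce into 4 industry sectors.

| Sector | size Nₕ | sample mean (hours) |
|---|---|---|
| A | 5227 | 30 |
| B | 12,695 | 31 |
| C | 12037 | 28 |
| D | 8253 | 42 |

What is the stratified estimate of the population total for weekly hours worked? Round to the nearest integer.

1234017

Population total = Σ Nₕ·x̄ₕ (each stratum's size times its mean).
5227·30 + 12695·31 + 12037·28 + 8253·42 = 156810 + 393545 + 337036 + 346626 = 1234017.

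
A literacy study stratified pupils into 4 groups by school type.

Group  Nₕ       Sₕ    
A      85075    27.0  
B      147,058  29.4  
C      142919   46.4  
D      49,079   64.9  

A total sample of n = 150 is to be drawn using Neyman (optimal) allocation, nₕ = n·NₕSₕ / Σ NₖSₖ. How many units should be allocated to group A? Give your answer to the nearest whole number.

21

A: NₕSₕ = 85075·27.0 = 2297025
B: NₕSₕ = 147058·29.4 = 4323505.2
C: NₕSₕ = 142919·46.4 = 6631441.6
D: NₕSₕ = 49079·64.9 = 3185227.1
Σ NₕSₕ = 16437198.9.
n_A = 150·2297025/16437198.9 = 20.962... → 21.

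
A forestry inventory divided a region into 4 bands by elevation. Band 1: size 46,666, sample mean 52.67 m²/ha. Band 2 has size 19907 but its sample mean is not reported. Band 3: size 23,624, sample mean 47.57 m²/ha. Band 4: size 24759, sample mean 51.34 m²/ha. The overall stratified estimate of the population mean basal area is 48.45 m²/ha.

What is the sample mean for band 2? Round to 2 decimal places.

36.01

N = 46666 + 19907 + 23624 + 24759 = 114956.
Overall total = μ·N = 48.45·114956 = 5569618.2.
Subtract the known strata: 46666·52.67 + 23624·47.57 + 24759·51.34 = 4852818.96.
Remaining total for band 2: 5569618.2 − 4852818.96 = 716799.24.
Divide by its size: 716799.24 / 19907 = 36.0074... → 36.01.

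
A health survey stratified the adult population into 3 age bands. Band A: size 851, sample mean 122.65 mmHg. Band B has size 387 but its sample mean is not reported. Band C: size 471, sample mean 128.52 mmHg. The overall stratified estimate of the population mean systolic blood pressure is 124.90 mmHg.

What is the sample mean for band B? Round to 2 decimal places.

N = 851 + 387 + 471 = 1709.
Overall total = μ·N = 124.90·1709 = 213454.1.
Subtract the known strata: 851·122.65 + 471·128.52 = 164908.07.
Remaining total for band B: 213454.1 − 164908.07 = 48546.03.
Divide by its size: 48546.03 / 387 = 125.4419... → 125.44.

125.44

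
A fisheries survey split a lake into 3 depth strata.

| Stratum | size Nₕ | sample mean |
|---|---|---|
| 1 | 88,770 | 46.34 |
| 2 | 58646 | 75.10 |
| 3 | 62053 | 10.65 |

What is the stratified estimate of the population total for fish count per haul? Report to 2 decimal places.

9178780.85

Estimate total by summing Nₕ·x̄ₕ over strata.
88770·46.34 + 58646·75.10 + 62053·10.65 = 4113601.8 + 4404314.6 + 660864.45 = 9178780.85.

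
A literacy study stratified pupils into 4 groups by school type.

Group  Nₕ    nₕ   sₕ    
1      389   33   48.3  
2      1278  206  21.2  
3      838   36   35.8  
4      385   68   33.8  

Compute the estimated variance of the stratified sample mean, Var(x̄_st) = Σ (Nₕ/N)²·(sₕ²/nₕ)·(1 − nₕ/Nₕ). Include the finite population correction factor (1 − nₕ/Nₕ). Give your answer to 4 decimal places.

N = 2890; Wₕ = Nₕ/N.
group 1: (389/2890)²·48.3²/33·(1 − 33/389) = 1.1721528
group 2: (1278/2890)²·21.2²/206·(1 − 206/1278) = 0.3578775
group 3: (838/2890)²·35.8²/36·(1 − 36/838) = 2.8647469
group 4: (385/2890)²·33.8²/68·(1 − 68/385) = 0.2454985
Sum = 4.6402757 → 4.6403.

4.6403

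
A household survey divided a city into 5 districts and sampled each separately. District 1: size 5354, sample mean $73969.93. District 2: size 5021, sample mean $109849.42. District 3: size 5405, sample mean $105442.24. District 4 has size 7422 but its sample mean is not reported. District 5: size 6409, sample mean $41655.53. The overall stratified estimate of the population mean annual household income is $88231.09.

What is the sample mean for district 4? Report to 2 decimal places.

N = 5354 + 5021 + 5405 + 7422 + 6409 = 29611.
Overall total = μ·N = 88231.09·29611 = 2612610805.99.
Subtract the known strata: 5354·73969.93 + 5021·109849.42 + 5405·105442.24 + 6409·41655.53 = 1784474542.01.
Remaining total for district 4: 2612610805.99 − 1784474542.01 = 828136263.98.
Divide by its size: 828136263.98 / 7422 = 111578.5858... → 111578.59.

111578.59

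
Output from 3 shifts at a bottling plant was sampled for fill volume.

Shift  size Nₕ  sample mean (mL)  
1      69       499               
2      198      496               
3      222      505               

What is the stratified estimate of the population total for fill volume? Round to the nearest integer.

Population total = Σ Nₕ·x̄ₕ (each stratum's size times its mean).
69·499 + 198·496 + 222·505 = 34431 + 98208 + 112110 = 244749.

244749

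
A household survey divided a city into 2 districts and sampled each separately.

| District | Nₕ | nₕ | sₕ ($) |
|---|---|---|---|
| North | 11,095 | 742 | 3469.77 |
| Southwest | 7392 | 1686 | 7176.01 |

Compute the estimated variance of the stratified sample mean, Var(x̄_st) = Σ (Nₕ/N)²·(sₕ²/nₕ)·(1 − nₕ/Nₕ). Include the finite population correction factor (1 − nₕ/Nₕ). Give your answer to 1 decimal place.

N = 18487; Wₕ = Nₕ/N.
district North: (11095/18487)²·3469.77²/742·(1 − 742/11095) = 5453.2839
district Southwest: (7392/18487)²·7176.01²/1686·(1 − 1686/7392) = 3769.3750
Sum = 9222.6589 → 9222.7.

9222.7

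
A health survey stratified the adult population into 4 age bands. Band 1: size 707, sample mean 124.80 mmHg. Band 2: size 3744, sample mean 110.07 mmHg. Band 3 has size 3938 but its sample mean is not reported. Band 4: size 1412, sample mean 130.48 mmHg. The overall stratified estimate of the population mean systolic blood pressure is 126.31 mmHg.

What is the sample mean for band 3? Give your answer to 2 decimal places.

140.53

Σ Nₕx̄ₕ = N·μ, so 3938·x̄_3 = 9801·126.31 − (707·124.80 + 3744·110.07 + 1412·130.48).
= 1237964.31 − 684573.44 = 553390.87.
x̄_3 = 553390.87 / 3938 = 140.5259... → 140.53.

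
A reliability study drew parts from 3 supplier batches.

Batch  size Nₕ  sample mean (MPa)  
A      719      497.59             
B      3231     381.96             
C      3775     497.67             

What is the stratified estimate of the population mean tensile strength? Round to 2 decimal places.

N = 719 + 3231 + 3775 = 7725.
Weight each subgroup mean by Nₕ/N and sum.
Σ Nₕx̄ₕ = 719·497.59 + 3231·381.96 + 3775·497.67 = 357767.21 + 1234112.76 + 1878704.25 = 3470584.22.
Divide by N: 3470584.22 / 7725 = 449.2666... → 449.27.

449.27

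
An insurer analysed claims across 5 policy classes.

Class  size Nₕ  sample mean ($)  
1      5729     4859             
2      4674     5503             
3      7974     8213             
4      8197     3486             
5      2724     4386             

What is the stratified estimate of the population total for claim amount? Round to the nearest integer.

159570901

Estimate total by summing Nₕ·x̄ₕ over strata.
5729·4859 + 4674·5503 + 7974·8213 + 8197·3486 + 2724·4386 = 27837211 + 25721022 + 65490462 + 28574742 + 11947464 = 159570901.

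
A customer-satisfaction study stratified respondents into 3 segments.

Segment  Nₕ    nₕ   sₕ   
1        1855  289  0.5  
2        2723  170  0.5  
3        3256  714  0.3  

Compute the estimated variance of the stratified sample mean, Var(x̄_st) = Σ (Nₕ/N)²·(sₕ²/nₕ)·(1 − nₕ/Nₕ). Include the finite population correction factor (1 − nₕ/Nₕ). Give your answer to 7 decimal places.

N = 7834; Wₕ = Nₕ/N.
segment 1: (1855/7834)²·0.5²/289·(1 − 289/1855) = 0.0000409459
segment 2: (2723/7834)²·0.5²/170·(1 − 170/2723) = 0.0001665798
segment 3: (3256/7834)²·0.3²/714·(1 − 714/3256) = 0.0000169995
Sum = 0.0002245253 → 0.0002245.

0.0002245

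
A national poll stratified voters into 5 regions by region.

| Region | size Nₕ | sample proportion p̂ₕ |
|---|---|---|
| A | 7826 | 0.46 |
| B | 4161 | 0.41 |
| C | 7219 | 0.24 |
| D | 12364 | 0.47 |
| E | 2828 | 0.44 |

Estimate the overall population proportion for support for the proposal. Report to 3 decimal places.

Wₕ = Nₕ/N with N = 34398: 0.2275, 0.1210, 0.2099, 0.3594, 0.0822.
p̂_st = 0.2275·0.46 + 0.1210·0.41 + 0.2099·0.24 + 0.3594·0.47 + 0.0822·0.44 ≈ 0.40973... → 0.410.

0.410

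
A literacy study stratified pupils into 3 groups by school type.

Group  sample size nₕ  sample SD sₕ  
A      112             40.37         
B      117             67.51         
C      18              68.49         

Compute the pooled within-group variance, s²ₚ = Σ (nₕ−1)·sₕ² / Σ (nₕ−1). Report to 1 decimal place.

Degrees of freedom: 111 + 116 + 17 = 244.
Σ(nₕ−1)sₕ² = 111·1629.7369 + 116·4557.6001 + 17·4690.8801 = 789327.3692.
s²ₚ = 789327.3692 / 244 = 3234.948... → 3234.9.

3234.9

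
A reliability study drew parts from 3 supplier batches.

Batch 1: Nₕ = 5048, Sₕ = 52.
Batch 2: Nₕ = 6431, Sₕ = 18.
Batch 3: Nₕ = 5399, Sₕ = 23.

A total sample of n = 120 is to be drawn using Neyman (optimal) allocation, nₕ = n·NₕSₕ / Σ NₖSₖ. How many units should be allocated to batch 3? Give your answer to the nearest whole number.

Σ NₕSₕ = 5048·52 + 6431·18 + 5399·23 = 502431.
Share for 3: 124177/502431 = 0.24715.
n_3 = 120 × 0.24715 = 29.658... → 30.

30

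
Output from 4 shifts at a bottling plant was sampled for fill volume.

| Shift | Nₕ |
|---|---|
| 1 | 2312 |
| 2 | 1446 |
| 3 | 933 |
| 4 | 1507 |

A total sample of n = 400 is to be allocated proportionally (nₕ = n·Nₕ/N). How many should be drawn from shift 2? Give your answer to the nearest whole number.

93

Share of shift 2 = 1446/6198 = 0.23330.
Allocate 400 × 0.23330 = 93.320... → 93.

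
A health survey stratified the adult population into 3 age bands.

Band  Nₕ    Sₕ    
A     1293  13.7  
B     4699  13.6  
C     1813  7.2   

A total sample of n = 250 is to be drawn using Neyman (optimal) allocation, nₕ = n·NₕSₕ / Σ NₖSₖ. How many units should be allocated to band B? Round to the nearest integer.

Σ NₕSₕ = 1293·13.7 + 4699·13.6 + 1813·7.2 = 94674.1.
Share for B: 63906.4/94674.1 = 0.67501.
n_B = 250 × 0.67501 = 168.754... → 169.

169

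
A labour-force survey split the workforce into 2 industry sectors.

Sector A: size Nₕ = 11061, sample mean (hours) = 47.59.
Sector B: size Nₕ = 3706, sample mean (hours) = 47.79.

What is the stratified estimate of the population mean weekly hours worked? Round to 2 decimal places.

47.64

N = 14767; weights Wₕ = Nₕ/N = (0.7490, 0.2510).
x̄_st = Σ Wₕ·x̄ₕ = 0.7490·47.59 + 0.2510·47.79 ≈ 47.6402...
→ 47.64.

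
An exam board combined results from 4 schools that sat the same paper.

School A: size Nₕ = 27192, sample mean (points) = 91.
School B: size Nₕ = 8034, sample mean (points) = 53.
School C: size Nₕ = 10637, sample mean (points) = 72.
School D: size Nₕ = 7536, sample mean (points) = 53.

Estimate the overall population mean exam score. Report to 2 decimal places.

76.14

N = 27192 + 8034 + 10637 + 7536 = 53399.
Overall mean = Σ (Nₕ/N)·x̄ₕ — weight by population share, not a simple average.
Σ Nₕx̄ₕ = 27192·91 + 8034·53 + 10637·72 + 7536·53 = 2474472 + 425802 + 765864 + 399408 = 4065546.
Divide by N: 4065546 / 53399 = 76.1352... → 76.14.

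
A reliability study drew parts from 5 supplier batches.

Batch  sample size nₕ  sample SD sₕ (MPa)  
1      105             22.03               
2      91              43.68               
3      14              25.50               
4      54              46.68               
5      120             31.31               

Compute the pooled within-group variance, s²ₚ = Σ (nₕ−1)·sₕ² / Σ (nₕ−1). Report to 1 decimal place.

1221.1

1: (105−1)·22.03² = 104·485.3209 = 50473.3736
2: (91−1)·43.68² = 90·1907.9424 = 171714.816
3: (14−1)·25.50² = 13·650.25 = 8453.25
4: (54−1)·46.68² = 53·2179.0224 = 115488.1872
5: (120−1)·31.31² = 119·980.3161 = 116657.6159
Numerator = 462787.2427; denominator = Σ(nₕ−1) = 379.
s²ₚ = 462787.2427/379 = 1221.075... → 1221.1.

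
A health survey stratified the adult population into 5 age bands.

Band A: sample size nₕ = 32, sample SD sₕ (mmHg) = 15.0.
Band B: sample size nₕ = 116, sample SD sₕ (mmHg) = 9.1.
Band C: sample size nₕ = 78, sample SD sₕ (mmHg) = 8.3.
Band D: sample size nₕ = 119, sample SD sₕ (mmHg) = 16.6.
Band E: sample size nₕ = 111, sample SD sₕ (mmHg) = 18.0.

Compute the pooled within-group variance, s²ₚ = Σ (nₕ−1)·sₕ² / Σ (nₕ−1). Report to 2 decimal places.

Degrees of freedom: 31 + 115 + 77 + 118 + 110 = 451.
Σ(nₕ−1)sₕ² = 31·225 + 115·82.81 + 77·68.89 + 118·275.56 + 110·324 = 89958.76.
s²ₚ = 89958.76 / 451 = 199.4651... → 199.47.

199.47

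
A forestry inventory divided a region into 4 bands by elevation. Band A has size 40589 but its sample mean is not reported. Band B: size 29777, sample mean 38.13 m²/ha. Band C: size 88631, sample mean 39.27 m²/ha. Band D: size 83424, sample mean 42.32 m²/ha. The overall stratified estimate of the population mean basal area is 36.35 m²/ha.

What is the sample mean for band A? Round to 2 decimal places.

N = 40589 + 29777 + 88631 + 83424 = 242421.
Overall total = μ·N = 36.35·242421 = 8812003.35.
Subtract the known strata: 29777·38.13 + 88631·39.27 + 83424·42.32 = 8146440.06.
Remaining total for band A: 8812003.35 − 8146440.06 = 665563.29.
Divide by its size: 665563.29 / 40589 = 16.3976... → 16.40.

16.40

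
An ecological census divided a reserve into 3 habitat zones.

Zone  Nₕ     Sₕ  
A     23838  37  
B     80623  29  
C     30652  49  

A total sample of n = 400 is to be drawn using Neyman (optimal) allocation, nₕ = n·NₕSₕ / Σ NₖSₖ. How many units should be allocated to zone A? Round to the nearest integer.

Σ NₕSₕ = 23838·37 + 80623·29 + 30652·49 = 4722021.
Share for A: 882006/4722021 = 0.18679.
n_A = 400 × 0.18679 = 74.714... → 75.

75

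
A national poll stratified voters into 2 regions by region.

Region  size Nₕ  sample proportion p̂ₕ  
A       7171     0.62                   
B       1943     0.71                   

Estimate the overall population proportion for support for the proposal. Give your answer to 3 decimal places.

N = 7171 + 1943 = 9114.
Overall proportion = Σ (Nₕ/N)·p̂ₕ.
Σ Nₕp̂ₕ = 4446.02 + 1379.53 = 5825.55.
5825.55 / 9114 = 0.63919... → 0.639.

0.639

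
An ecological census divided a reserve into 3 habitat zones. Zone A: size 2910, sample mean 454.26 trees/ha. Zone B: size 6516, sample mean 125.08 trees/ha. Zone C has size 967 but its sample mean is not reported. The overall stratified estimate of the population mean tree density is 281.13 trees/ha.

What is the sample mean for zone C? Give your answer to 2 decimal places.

811.65

N = 2910 + 6516 + 967 = 10393.
Overall total = μ·N = 281.13·10393 = 2921784.09.
Subtract the known strata: 2910·454.26 + 6516·125.08 = 2136917.88.
Remaining total for zone C: 2921784.09 − 2136917.88 = 784866.21.
Divide by its size: 784866.21 / 967 = 811.6507... → 811.65.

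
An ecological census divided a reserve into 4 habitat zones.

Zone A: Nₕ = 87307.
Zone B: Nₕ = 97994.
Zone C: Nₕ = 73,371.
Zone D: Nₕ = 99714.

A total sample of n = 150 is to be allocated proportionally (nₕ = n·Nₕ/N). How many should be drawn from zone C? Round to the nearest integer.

31

Share of zone C = 73371/358386 = 0.20473.
Allocate 150 × 0.20473 = 30.709... → 31.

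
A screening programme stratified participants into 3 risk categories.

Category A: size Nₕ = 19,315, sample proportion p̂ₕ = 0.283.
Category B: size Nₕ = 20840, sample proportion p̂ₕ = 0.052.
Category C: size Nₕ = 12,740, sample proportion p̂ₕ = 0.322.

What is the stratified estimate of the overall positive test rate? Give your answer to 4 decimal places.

Wₕ = Nₕ/N with N = 52895: 0.3652, 0.3940, 0.2409.
p̂_st = 0.3652·0.283 + 0.3940·0.052 + 0.2409·0.322 ≈ 0.201382... → 0.2014.

0.2014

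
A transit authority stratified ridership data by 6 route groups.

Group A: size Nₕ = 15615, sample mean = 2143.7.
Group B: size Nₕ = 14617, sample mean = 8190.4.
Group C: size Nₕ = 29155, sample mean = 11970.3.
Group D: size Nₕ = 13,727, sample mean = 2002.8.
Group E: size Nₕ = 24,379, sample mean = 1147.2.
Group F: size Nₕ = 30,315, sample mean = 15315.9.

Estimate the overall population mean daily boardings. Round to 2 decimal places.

N = 127808; weights Wₕ = Nₕ/N = (0.1222, 0.1144, 0.2281, 0.1074, 0.1907, 0.2372).
x̄_st = Σ Wₕ·x̄ₕ = 0.1222·2143.7 + 0.1144·8190.4 + 0.2281·11970.3 + 0.1074·2002.8 + 0.1907·1147.2 + 0.2372·15315.9 ≈ 7995.9672...
→ 7995.97.

7995.97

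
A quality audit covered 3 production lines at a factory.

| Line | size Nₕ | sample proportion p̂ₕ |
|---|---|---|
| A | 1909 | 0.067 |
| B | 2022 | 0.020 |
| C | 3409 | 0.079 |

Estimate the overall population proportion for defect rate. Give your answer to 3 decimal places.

N = 1909 + 2022 + 3409 = 7340.
Overall proportion = Σ (Nₕ/N)·p̂ₕ.
Σ Nₕp̂ₕ = 127.903 + 40.44 + 269.311 = 437.654.
437.654 / 7340 = 0.05963... → 0.060.

0.060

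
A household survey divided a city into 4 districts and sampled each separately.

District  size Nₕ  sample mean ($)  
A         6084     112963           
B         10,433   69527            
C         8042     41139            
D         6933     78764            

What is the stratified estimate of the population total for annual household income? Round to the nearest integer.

A: 6084·112963 = 687266892
B: 10433·69527 = 725375191
C: 8042·41139 = 330839838
D: 6933·78764 = 546070812
τ̂ = Σ Nₕx̄ₕ = 2289552733.

2289552733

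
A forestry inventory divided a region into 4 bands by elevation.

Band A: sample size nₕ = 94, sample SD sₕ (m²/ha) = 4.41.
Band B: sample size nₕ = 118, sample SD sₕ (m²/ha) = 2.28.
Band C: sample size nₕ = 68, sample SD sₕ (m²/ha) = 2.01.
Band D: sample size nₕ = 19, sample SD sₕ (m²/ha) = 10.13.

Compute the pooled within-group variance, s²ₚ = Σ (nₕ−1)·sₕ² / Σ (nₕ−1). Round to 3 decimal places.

A: (94−1)·4.41² = 93·19.4481 = 1808.6733
B: (118−1)·2.28² = 117·5.1984 = 608.2128
C: (68−1)·2.01² = 67·4.0401 = 270.6867
D: (19−1)·10.13² = 18·102.6169 = 1847.1042
Numerator = 4534.677; denominator = Σ(nₕ−1) = 295.
s²ₚ = 4534.677/295 = 15.37179... → 15.372.

15.372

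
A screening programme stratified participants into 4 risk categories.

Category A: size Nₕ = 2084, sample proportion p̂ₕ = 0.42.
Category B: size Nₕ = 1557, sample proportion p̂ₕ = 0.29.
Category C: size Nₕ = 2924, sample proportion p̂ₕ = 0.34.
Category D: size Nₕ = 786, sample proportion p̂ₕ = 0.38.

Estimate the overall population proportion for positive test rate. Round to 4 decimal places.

Wₕ = Nₕ/N with N = 7351: 0.2835, 0.2118, 0.3978, 0.1069.
p̂_st = 0.2835·0.42 + 0.2118·0.29 + 0.3978·0.34 + 0.1069·0.38 ≈ 0.356366... → 0.3564.

0.3564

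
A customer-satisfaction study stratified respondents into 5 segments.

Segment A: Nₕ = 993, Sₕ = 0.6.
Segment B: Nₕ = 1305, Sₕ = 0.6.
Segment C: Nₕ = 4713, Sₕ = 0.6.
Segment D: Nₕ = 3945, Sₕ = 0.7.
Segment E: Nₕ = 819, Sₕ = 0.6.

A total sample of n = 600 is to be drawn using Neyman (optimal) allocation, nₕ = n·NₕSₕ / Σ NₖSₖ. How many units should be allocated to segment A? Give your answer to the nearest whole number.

48

Σ NₕSₕ = 993·0.6 + 1305·0.6 + 4713·0.6 + 3945·0.7 + 819·0.6 = 7459.5.
Share for A: 595.8/7459.5 = 0.07987.
n_A = 600 × 0.07987 = 47.923... → 48.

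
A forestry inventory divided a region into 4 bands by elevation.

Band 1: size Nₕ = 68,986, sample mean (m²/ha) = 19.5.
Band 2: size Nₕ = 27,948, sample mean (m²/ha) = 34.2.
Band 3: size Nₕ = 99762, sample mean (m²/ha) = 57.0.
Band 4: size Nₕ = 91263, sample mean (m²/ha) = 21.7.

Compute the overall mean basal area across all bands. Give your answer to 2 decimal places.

N = 68986 + 27948 + 99762 + 91263 = 287959.
The stratified mean weights each stratum mean by its population share Nₕ/N.
Σ Nₕx̄ₕ = 68986·19.5 + 27948·34.2 + 99762·57.0 + 91263·21.7 = 1345227 + 955821.6 + 5686434 + 1980407.1 = 9967889.7.
Divide by N: 9967889.7 / 287959 = 34.6157... → 34.62.

34.62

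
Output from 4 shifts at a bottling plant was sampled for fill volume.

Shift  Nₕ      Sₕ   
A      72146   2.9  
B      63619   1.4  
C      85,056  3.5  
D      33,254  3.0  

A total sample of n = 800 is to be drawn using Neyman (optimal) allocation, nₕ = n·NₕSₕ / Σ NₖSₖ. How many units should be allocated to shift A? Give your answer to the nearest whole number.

Σ NₕSₕ = 72146·2.9 + 63619·1.4 + 85056·3.5 + 33254·3.0 = 695748.
Share for A: 209223.4/695748 = 0.30072.
n_A = 800 × 0.30072 = 240.574... → 241.

241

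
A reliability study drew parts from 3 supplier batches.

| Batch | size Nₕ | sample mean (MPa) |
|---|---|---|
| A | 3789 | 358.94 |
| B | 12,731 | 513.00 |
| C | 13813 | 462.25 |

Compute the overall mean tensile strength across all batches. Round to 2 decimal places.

470.65

x̄_st = (Σ Nₕx̄ₕ) / (Σ Nₕ) = (3789·358.94 + 12731·513.00 + 13813·462.25) / 30333
= 14276085.91 / 30333 = 470.6454... → 470.65.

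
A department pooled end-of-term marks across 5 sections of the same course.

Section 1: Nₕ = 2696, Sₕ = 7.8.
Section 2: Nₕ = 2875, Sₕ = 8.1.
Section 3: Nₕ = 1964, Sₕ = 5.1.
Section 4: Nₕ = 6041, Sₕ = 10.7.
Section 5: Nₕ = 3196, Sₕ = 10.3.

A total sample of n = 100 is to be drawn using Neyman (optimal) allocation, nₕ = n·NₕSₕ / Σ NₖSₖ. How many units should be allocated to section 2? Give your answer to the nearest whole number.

1: NₕSₕ = 2696·7.8 = 21028.8
2: NₕSₕ = 2875·8.1 = 23287.5
3: NₕSₕ = 1964·5.1 = 10016.4
4: NₕSₕ = 6041·10.7 = 64638.7
5: NₕSₕ = 3196·10.3 = 32918.8
Σ NₕSₕ = 151890.2.
n_2 = 100·23287.5/151890.2 = 15.332... → 15.

15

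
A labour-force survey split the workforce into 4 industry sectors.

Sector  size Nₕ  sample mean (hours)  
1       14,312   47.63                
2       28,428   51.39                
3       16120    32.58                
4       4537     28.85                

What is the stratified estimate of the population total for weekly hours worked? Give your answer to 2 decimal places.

2798677.53

Population total = Σ Nₕ·x̄ₕ (each stratum's size times its mean).
14312·47.63 + 28428·51.39 + 16120·32.58 + 4537·28.85 = 681680.56 + 1460914.92 + 525189.6 + 130892.45 = 2798677.53.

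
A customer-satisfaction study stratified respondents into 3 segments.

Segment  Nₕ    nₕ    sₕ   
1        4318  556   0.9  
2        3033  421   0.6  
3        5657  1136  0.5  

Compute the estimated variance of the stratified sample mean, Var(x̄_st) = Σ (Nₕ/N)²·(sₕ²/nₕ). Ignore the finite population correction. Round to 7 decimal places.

0.0002486

N = 13008; Wₕ = Nₕ/N.
segment 1: (4318/13008)²·0.9²/556 = 0.0001605293
segment 2: (3033/13008)²·0.6²/421 = 0.0000464884
segment 3: (5657/13008)²·0.5²/1136 = 0.0000416210
Sum = 0.0002486387 → 0.0002486.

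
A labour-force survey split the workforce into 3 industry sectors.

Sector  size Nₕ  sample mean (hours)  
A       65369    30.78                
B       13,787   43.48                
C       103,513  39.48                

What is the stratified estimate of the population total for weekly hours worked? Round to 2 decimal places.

6698209.82

A: 65369·30.78 = 2012057.82
B: 13787·43.48 = 599458.76
C: 103513·39.48 = 4086693.24
τ̂ = Σ Nₕx̄ₕ = 6698209.82.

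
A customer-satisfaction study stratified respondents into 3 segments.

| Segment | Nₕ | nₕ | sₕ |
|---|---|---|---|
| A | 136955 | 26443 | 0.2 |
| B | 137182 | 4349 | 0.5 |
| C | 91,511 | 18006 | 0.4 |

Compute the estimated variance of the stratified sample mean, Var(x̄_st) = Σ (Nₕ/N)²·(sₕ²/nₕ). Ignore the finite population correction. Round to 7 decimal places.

N = 365648; Wₕ = Nₕ/N.
segment A: (136955/365648)²·0.2²/26443 = 0.0000002122
segment B: (137182/365648)²·0.5²/4349 = 0.0000080913
segment C: (91511/365648)²·0.4²/18006 = 0.0000005566
Sum = 0.0000088601 → 0.0000089.

0.0000089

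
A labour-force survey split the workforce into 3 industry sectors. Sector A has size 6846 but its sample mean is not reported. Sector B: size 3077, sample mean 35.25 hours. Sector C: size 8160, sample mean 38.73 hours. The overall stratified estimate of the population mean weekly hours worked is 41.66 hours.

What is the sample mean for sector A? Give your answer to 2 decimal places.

N = 6846 + 3077 + 8160 = 18083.
Overall total = μ·N = 41.66·18083 = 753337.78.
Subtract the known strata: 3077·35.25 + 8160·38.73 = 424501.05.
Remaining total for sector A: 753337.78 − 424501.05 = 328836.73.
Divide by its size: 328836.73 / 6846 = 48.0334... → 48.03.

48.03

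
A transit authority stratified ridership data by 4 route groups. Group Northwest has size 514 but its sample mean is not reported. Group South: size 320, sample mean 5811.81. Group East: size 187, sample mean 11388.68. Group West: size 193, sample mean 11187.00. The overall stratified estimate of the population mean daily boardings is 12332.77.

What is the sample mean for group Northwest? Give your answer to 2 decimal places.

17166.21

Σ Nₕx̄ₕ = N·μ, so 514·x̄_Northwest = 1214·12332.77 − (320·5811.81 + 187·11388.68 + 193·11187.00).
= 14971982.78 − 6148553.36 = 8823429.42.
x̄_Northwest = 8823429.42 / 514 = 17166.2051... → 17166.21.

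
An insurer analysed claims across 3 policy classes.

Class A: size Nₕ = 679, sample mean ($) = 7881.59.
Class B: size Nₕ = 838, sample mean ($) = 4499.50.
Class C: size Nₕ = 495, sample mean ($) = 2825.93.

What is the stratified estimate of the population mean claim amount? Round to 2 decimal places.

x̄_st = (Σ Nₕx̄ₕ) / (Σ Nₕ) = (679·7881.59 + 838·4499.50 + 495·2825.93) / 2012
= 10521015.96 / 2012 = 5229.1332... → 5229.13.

5229.13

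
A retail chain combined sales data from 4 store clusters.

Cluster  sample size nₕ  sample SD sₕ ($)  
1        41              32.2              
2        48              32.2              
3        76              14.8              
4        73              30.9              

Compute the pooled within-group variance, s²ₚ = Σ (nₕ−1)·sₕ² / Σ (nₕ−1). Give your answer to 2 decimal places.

749.48

Degrees of freedom: 40 + 47 + 75 + 72 = 234.
Σ(nₕ−1)sₕ² = 40·1036.84 + 47·1036.84 + 75·219.04 + 72·954.81 = 175379.4.
s²ₚ = 175379.4 / 234 = 749.4846... → 749.48.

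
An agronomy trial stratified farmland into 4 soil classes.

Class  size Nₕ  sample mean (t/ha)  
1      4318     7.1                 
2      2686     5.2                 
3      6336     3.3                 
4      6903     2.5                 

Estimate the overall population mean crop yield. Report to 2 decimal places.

4.09

x̄_st = (Σ Nₕx̄ₕ) / (Σ Nₕ) = (4318·7.1 + 2686·5.2 + 6336·3.3 + 6903·2.5) / 20243
= 82791.3 / 20243 = 4.0899... → 4.09.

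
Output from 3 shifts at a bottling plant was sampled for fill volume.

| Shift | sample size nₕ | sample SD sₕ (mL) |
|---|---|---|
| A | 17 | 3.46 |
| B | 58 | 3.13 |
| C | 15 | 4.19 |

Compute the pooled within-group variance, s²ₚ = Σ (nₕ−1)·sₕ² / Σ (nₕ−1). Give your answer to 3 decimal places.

11.445

Degrees of freedom: 16 + 57 + 14 = 87.
Σ(nₕ−1)sₕ² = 16·11.9716 + 57·9.7969 + 14·17.5561 = 995.7543.
s²ₚ = 995.7543 / 87 = 11.44545... → 11.445.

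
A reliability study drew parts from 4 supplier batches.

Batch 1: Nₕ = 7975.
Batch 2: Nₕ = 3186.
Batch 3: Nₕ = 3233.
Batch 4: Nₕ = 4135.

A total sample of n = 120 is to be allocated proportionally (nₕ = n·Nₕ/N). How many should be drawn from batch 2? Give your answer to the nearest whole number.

21

Share of batch 2 = 3186/18529 = 0.17195.
Allocate 120 × 0.17195 = 20.634... → 21.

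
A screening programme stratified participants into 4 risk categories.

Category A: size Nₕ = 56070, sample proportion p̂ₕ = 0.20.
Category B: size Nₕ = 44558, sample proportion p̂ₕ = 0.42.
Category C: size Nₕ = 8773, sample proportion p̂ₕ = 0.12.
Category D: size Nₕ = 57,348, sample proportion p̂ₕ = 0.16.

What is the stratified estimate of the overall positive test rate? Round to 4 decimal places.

0.2408

Wₕ = Nₕ/N with N = 166749: 0.3363, 0.2672, 0.0526, 0.3439.
p̂_st = 0.3363·0.20 + 0.2672·0.42 + 0.0526·0.12 + 0.3439·0.16 ≈ 0.240822... → 0.2408.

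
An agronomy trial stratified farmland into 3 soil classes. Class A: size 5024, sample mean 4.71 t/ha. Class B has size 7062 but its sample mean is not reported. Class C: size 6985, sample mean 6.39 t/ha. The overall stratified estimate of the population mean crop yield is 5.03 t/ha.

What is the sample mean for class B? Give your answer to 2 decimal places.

N = 5024 + 7062 + 6985 = 19071.
Overall total = μ·N = 5.03·19071 = 95927.13.
Subtract the known strata: 5024·4.71 + 6985·6.39 = 68297.19.
Remaining total for class B: 95927.13 − 68297.19 = 27629.94.
Divide by its size: 27629.94 / 7062 = 3.9125... → 3.91.

3.91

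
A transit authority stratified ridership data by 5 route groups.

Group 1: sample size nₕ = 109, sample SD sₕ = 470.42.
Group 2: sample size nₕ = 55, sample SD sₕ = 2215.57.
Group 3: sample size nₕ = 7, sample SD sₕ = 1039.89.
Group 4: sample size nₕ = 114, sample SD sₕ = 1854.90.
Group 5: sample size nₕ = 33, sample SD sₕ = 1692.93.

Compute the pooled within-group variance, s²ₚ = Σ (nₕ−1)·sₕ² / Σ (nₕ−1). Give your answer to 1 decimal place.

2479127.5

1: (109−1)·470.42² = 108·221294.9764 = 23899857.4512
2: (55−1)·2215.57² = 54·4908750.4249 = 265072522.9446
3: (7−1)·1039.89² = 6·1081371.2121 = 6488227.2726
4: (114−1)·1854.90² = 113·3440654.01 = 388793903.13
5: (33−1)·1692.93² = 32·2866011.9849 = 91712383.5168
Numerator = 775966894.3152; denominator = Σ(nₕ−1) = 313.
s²ₚ = 775966894.3152/313 = 2479127.458... → 2479127.5.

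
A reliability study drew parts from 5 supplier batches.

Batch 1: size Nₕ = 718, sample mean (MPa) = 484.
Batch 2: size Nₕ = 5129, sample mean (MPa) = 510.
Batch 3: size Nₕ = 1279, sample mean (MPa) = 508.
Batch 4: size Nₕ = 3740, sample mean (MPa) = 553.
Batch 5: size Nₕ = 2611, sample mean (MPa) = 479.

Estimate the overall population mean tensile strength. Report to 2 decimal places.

514.35

N = 13477; weights Wₕ = Nₕ/N = (0.0533, 0.3806, 0.0949, 0.2775, 0.1937).
x̄_st = Σ Wₕ·x̄ₕ = 0.0533·484 + 0.3806·510 + 0.0949·508 + 0.2775·553 + 0.1937·479 ≈ 514.3521...
→ 514.35.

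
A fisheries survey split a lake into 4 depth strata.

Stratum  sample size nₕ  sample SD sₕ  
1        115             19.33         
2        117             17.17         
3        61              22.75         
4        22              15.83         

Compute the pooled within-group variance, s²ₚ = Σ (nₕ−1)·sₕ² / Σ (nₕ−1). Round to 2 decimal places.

363.70

1: (115−1)·19.33² = 114·373.6489 = 42595.9746
2: (117−1)·17.17² = 116·294.8089 = 34197.8324
3: (61−1)·22.75² = 60·517.5625 = 31053.75
4: (22−1)·15.83² = 21·250.5889 = 5262.3669
Numerator = 113109.9239; denominator = Σ(nₕ−1) = 311.
s²ₚ = 113109.9239/311 = 363.6975... → 363.70.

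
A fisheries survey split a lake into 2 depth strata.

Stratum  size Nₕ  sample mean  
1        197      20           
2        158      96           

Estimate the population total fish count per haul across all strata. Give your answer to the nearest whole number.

19108

1: 197·20 = 3940
2: 158·96 = 15168
τ̂ = Σ Nₕx̄ₕ = 19108.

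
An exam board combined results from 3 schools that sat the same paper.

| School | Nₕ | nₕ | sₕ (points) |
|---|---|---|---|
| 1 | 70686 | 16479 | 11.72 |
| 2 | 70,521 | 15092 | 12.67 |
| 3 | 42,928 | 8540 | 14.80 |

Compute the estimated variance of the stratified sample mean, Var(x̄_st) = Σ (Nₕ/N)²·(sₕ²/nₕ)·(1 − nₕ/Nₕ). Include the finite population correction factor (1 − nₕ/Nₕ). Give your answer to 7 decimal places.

N = 184135; Wₕ = Nₕ/N.
school 1: (70686/184135)²·11.72²/16479·(1 − 16479/70686) = 0.0009419773
school 2: (70521/184135)²·12.67²/15092·(1 − 15092/70521) = 0.0012262789
school 3: (42928/184135)²·14.80²/8540·(1 − 8540/42928) = 0.0011167101
Sum = 0.0032849663 → 0.0032850.

0.0032850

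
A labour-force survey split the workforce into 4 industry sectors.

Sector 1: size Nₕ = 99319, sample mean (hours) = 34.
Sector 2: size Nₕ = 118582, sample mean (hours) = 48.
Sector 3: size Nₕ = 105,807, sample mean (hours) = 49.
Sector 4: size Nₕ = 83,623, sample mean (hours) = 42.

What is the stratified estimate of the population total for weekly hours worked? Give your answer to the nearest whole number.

1: 99319·34 = 3376846
2: 118582·48 = 5691936
3: 105807·49 = 5184543
4: 83623·42 = 3512166
τ̂ = Σ Nₕx̄ₕ = 17765491.

17765491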